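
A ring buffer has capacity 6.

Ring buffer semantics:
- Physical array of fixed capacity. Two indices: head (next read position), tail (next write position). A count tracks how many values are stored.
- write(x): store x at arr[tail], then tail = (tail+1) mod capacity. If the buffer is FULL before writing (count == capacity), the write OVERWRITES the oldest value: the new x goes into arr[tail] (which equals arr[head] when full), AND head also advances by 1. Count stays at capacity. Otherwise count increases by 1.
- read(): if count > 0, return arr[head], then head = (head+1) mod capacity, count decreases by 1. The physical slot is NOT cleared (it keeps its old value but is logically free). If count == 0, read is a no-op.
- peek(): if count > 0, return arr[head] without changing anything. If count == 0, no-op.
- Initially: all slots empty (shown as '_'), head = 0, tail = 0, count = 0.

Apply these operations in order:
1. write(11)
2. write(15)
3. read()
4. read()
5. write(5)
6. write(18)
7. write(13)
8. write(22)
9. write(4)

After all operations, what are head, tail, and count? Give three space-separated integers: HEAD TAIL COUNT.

After op 1 (write(11)): arr=[11 _ _ _ _ _] head=0 tail=1 count=1
After op 2 (write(15)): arr=[11 15 _ _ _ _] head=0 tail=2 count=2
After op 3 (read()): arr=[11 15 _ _ _ _] head=1 tail=2 count=1
After op 4 (read()): arr=[11 15 _ _ _ _] head=2 tail=2 count=0
After op 5 (write(5)): arr=[11 15 5 _ _ _] head=2 tail=3 count=1
After op 6 (write(18)): arr=[11 15 5 18 _ _] head=2 tail=4 count=2
After op 7 (write(13)): arr=[11 15 5 18 13 _] head=2 tail=5 count=3
After op 8 (write(22)): arr=[11 15 5 18 13 22] head=2 tail=0 count=4
After op 9 (write(4)): arr=[4 15 5 18 13 22] head=2 tail=1 count=5

Answer: 2 1 5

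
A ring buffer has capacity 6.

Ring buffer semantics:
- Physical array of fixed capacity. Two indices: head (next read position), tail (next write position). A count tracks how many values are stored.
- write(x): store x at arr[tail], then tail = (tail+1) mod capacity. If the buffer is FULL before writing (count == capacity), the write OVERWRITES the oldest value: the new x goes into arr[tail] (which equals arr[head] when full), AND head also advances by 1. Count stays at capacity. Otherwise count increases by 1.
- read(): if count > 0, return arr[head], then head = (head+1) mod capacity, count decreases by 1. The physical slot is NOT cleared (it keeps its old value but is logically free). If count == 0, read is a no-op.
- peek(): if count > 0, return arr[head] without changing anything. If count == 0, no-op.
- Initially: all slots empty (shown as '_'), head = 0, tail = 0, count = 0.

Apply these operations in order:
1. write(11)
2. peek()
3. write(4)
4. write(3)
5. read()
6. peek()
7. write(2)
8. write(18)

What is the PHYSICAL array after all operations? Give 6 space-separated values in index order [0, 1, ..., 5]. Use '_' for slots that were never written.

Answer: 11 4 3 2 18 _

Derivation:
After op 1 (write(11)): arr=[11 _ _ _ _ _] head=0 tail=1 count=1
After op 2 (peek()): arr=[11 _ _ _ _ _] head=0 tail=1 count=1
After op 3 (write(4)): arr=[11 4 _ _ _ _] head=0 tail=2 count=2
After op 4 (write(3)): arr=[11 4 3 _ _ _] head=0 tail=3 count=3
After op 5 (read()): arr=[11 4 3 _ _ _] head=1 tail=3 count=2
After op 6 (peek()): arr=[11 4 3 _ _ _] head=1 tail=3 count=2
After op 7 (write(2)): arr=[11 4 3 2 _ _] head=1 tail=4 count=3
After op 8 (write(18)): arr=[11 4 3 2 18 _] head=1 tail=5 count=4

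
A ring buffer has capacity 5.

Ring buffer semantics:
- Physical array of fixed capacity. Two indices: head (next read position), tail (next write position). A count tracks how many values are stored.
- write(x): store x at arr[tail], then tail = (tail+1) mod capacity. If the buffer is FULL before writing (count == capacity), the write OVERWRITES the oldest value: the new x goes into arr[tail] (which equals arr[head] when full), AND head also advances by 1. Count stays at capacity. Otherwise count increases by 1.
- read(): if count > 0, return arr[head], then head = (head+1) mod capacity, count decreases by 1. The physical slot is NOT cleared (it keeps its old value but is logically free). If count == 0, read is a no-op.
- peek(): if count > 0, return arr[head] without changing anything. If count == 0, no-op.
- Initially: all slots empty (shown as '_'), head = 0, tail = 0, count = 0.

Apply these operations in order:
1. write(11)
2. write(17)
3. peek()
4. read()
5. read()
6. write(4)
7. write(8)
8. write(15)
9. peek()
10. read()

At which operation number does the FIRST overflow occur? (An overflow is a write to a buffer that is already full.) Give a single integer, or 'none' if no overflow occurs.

After op 1 (write(11)): arr=[11 _ _ _ _] head=0 tail=1 count=1
After op 2 (write(17)): arr=[11 17 _ _ _] head=0 tail=2 count=2
After op 3 (peek()): arr=[11 17 _ _ _] head=0 tail=2 count=2
After op 4 (read()): arr=[11 17 _ _ _] head=1 tail=2 count=1
After op 5 (read()): arr=[11 17 _ _ _] head=2 tail=2 count=0
After op 6 (write(4)): arr=[11 17 4 _ _] head=2 tail=3 count=1
After op 7 (write(8)): arr=[11 17 4 8 _] head=2 tail=4 count=2
After op 8 (write(15)): arr=[11 17 4 8 15] head=2 tail=0 count=3
After op 9 (peek()): arr=[11 17 4 8 15] head=2 tail=0 count=3
After op 10 (read()): arr=[11 17 4 8 15] head=3 tail=0 count=2

Answer: none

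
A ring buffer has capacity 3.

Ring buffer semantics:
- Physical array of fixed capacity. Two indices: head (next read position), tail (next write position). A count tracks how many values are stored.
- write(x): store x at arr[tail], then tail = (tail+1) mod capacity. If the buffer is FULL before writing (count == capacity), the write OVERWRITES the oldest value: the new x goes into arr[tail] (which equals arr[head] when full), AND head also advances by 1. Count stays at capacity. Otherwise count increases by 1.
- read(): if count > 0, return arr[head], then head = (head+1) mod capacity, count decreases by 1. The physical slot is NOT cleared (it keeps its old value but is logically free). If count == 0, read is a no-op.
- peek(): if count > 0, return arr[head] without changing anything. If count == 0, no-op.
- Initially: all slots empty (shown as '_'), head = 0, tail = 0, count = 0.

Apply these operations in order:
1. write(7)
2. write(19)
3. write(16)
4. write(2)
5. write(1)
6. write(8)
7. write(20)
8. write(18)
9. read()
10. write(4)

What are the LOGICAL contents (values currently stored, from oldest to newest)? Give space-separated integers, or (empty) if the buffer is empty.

After op 1 (write(7)): arr=[7 _ _] head=0 tail=1 count=1
After op 2 (write(19)): arr=[7 19 _] head=0 tail=2 count=2
After op 3 (write(16)): arr=[7 19 16] head=0 tail=0 count=3
After op 4 (write(2)): arr=[2 19 16] head=1 tail=1 count=3
After op 5 (write(1)): arr=[2 1 16] head=2 tail=2 count=3
After op 6 (write(8)): arr=[2 1 8] head=0 tail=0 count=3
After op 7 (write(20)): arr=[20 1 8] head=1 tail=1 count=3
After op 8 (write(18)): arr=[20 18 8] head=2 tail=2 count=3
After op 9 (read()): arr=[20 18 8] head=0 tail=2 count=2
After op 10 (write(4)): arr=[20 18 4] head=0 tail=0 count=3

Answer: 20 18 4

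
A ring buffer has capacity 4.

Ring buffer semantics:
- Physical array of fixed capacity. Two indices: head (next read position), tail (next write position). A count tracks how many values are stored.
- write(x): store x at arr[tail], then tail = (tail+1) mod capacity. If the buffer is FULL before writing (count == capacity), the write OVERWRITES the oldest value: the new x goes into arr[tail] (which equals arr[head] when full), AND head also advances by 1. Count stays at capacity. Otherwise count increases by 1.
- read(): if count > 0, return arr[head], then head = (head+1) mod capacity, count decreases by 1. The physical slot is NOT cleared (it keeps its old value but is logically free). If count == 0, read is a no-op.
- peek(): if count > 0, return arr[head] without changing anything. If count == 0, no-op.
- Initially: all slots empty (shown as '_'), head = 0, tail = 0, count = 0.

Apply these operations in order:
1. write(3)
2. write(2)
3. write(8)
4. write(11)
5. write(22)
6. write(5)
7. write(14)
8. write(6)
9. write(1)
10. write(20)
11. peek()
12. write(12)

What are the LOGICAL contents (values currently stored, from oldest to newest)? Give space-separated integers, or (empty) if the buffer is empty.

After op 1 (write(3)): arr=[3 _ _ _] head=0 tail=1 count=1
After op 2 (write(2)): arr=[3 2 _ _] head=0 tail=2 count=2
After op 3 (write(8)): arr=[3 2 8 _] head=0 tail=3 count=3
After op 4 (write(11)): arr=[3 2 8 11] head=0 tail=0 count=4
After op 5 (write(22)): arr=[22 2 8 11] head=1 tail=1 count=4
After op 6 (write(5)): arr=[22 5 8 11] head=2 tail=2 count=4
After op 7 (write(14)): arr=[22 5 14 11] head=3 tail=3 count=4
After op 8 (write(6)): arr=[22 5 14 6] head=0 tail=0 count=4
After op 9 (write(1)): arr=[1 5 14 6] head=1 tail=1 count=4
After op 10 (write(20)): arr=[1 20 14 6] head=2 tail=2 count=4
After op 11 (peek()): arr=[1 20 14 6] head=2 tail=2 count=4
After op 12 (write(12)): arr=[1 20 12 6] head=3 tail=3 count=4

Answer: 6 1 20 12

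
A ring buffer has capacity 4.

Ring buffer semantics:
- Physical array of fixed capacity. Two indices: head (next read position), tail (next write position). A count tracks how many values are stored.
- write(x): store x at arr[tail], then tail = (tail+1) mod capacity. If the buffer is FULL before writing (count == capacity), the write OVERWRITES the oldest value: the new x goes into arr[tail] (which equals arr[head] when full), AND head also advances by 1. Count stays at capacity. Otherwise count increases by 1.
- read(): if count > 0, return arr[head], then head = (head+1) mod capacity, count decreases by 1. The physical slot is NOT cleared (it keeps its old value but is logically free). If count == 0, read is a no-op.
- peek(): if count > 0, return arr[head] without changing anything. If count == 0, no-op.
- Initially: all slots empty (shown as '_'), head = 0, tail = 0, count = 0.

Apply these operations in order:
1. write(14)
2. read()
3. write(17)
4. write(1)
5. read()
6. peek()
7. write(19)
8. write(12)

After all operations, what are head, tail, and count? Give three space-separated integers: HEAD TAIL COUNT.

After op 1 (write(14)): arr=[14 _ _ _] head=0 tail=1 count=1
After op 2 (read()): arr=[14 _ _ _] head=1 tail=1 count=0
After op 3 (write(17)): arr=[14 17 _ _] head=1 tail=2 count=1
After op 4 (write(1)): arr=[14 17 1 _] head=1 tail=3 count=2
After op 5 (read()): arr=[14 17 1 _] head=2 tail=3 count=1
After op 6 (peek()): arr=[14 17 1 _] head=2 tail=3 count=1
After op 7 (write(19)): arr=[14 17 1 19] head=2 tail=0 count=2
After op 8 (write(12)): arr=[12 17 1 19] head=2 tail=1 count=3

Answer: 2 1 3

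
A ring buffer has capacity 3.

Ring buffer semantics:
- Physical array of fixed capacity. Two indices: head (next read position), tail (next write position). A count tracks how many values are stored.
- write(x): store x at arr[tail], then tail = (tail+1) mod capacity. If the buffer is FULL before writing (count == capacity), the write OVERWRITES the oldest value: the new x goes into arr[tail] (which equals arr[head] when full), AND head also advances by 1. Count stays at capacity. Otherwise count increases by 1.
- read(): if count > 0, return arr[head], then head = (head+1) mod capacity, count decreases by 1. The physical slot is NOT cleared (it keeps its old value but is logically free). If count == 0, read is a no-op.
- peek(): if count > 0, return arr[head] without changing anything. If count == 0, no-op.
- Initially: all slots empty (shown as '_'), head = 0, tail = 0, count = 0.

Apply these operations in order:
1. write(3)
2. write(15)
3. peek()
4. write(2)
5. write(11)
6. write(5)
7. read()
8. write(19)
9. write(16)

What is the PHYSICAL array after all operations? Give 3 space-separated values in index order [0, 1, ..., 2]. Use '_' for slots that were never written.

After op 1 (write(3)): arr=[3 _ _] head=0 tail=1 count=1
After op 2 (write(15)): arr=[3 15 _] head=0 tail=2 count=2
After op 3 (peek()): arr=[3 15 _] head=0 tail=2 count=2
After op 4 (write(2)): arr=[3 15 2] head=0 tail=0 count=3
After op 5 (write(11)): arr=[11 15 2] head=1 tail=1 count=3
After op 6 (write(5)): arr=[11 5 2] head=2 tail=2 count=3
After op 7 (read()): arr=[11 5 2] head=0 tail=2 count=2
After op 8 (write(19)): arr=[11 5 19] head=0 tail=0 count=3
After op 9 (write(16)): arr=[16 5 19] head=1 tail=1 count=3

Answer: 16 5 19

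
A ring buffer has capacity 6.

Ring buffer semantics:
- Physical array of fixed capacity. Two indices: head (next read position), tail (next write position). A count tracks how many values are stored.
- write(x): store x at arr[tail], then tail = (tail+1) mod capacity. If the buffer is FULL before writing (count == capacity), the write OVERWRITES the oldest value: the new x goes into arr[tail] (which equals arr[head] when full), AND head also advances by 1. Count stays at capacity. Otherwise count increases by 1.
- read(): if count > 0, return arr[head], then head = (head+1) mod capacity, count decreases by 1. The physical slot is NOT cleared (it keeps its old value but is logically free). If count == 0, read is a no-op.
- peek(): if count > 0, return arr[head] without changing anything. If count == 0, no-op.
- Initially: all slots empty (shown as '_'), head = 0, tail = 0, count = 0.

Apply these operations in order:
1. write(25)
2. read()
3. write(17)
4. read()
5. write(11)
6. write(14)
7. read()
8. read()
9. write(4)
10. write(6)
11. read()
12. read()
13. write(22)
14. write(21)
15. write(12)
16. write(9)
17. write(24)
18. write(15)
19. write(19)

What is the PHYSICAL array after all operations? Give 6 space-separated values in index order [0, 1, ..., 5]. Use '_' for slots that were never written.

Answer: 19 21 12 9 24 15

Derivation:
After op 1 (write(25)): arr=[25 _ _ _ _ _] head=0 tail=1 count=1
After op 2 (read()): arr=[25 _ _ _ _ _] head=1 tail=1 count=0
After op 3 (write(17)): arr=[25 17 _ _ _ _] head=1 tail=2 count=1
After op 4 (read()): arr=[25 17 _ _ _ _] head=2 tail=2 count=0
After op 5 (write(11)): arr=[25 17 11 _ _ _] head=2 tail=3 count=1
After op 6 (write(14)): arr=[25 17 11 14 _ _] head=2 tail=4 count=2
After op 7 (read()): arr=[25 17 11 14 _ _] head=3 tail=4 count=1
After op 8 (read()): arr=[25 17 11 14 _ _] head=4 tail=4 count=0
After op 9 (write(4)): arr=[25 17 11 14 4 _] head=4 tail=5 count=1
After op 10 (write(6)): arr=[25 17 11 14 4 6] head=4 tail=0 count=2
After op 11 (read()): arr=[25 17 11 14 4 6] head=5 tail=0 count=1
After op 12 (read()): arr=[25 17 11 14 4 6] head=0 tail=0 count=0
After op 13 (write(22)): arr=[22 17 11 14 4 6] head=0 tail=1 count=1
After op 14 (write(21)): arr=[22 21 11 14 4 6] head=0 tail=2 count=2
After op 15 (write(12)): arr=[22 21 12 14 4 6] head=0 tail=3 count=3
After op 16 (write(9)): arr=[22 21 12 9 4 6] head=0 tail=4 count=4
After op 17 (write(24)): arr=[22 21 12 9 24 6] head=0 tail=5 count=5
After op 18 (write(15)): arr=[22 21 12 9 24 15] head=0 tail=0 count=6
After op 19 (write(19)): arr=[19 21 12 9 24 15] head=1 tail=1 count=6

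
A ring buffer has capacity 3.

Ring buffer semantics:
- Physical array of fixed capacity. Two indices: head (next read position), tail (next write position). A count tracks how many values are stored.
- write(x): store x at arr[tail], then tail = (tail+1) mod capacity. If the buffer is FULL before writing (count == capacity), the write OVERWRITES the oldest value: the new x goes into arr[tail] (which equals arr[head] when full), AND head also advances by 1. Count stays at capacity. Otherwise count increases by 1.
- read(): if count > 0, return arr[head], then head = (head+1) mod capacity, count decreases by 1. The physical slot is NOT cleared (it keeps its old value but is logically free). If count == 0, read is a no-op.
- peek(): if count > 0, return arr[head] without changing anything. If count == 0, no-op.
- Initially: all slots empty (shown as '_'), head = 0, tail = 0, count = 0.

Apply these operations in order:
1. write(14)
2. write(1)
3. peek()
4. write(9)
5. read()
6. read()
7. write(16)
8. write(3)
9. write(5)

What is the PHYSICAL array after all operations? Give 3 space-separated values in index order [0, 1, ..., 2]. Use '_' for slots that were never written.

After op 1 (write(14)): arr=[14 _ _] head=0 tail=1 count=1
After op 2 (write(1)): arr=[14 1 _] head=0 tail=2 count=2
After op 3 (peek()): arr=[14 1 _] head=0 tail=2 count=2
After op 4 (write(9)): arr=[14 1 9] head=0 tail=0 count=3
After op 5 (read()): arr=[14 1 9] head=1 tail=0 count=2
After op 6 (read()): arr=[14 1 9] head=2 tail=0 count=1
After op 7 (write(16)): arr=[16 1 9] head=2 tail=1 count=2
After op 8 (write(3)): arr=[16 3 9] head=2 tail=2 count=3
After op 9 (write(5)): arr=[16 3 5] head=0 tail=0 count=3

Answer: 16 3 5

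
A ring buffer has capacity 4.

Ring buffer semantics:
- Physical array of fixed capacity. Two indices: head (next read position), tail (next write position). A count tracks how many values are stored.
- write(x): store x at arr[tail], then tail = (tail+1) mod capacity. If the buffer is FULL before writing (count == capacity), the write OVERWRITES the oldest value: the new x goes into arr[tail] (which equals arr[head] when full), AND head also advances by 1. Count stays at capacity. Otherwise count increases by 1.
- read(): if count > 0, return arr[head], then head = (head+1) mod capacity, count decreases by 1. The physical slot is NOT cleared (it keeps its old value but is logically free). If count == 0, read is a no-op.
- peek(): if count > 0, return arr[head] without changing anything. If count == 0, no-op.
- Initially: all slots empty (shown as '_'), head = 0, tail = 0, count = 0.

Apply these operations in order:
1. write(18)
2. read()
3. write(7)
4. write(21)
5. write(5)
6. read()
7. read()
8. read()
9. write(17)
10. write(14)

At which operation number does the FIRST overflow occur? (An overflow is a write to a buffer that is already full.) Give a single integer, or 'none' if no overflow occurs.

Answer: none

Derivation:
After op 1 (write(18)): arr=[18 _ _ _] head=0 tail=1 count=1
After op 2 (read()): arr=[18 _ _ _] head=1 tail=1 count=0
After op 3 (write(7)): arr=[18 7 _ _] head=1 tail=2 count=1
After op 4 (write(21)): arr=[18 7 21 _] head=1 tail=3 count=2
After op 5 (write(5)): arr=[18 7 21 5] head=1 tail=0 count=3
After op 6 (read()): arr=[18 7 21 5] head=2 tail=0 count=2
After op 7 (read()): arr=[18 7 21 5] head=3 tail=0 count=1
After op 8 (read()): arr=[18 7 21 5] head=0 tail=0 count=0
After op 9 (write(17)): arr=[17 7 21 5] head=0 tail=1 count=1
After op 10 (write(14)): arr=[17 14 21 5] head=0 tail=2 count=2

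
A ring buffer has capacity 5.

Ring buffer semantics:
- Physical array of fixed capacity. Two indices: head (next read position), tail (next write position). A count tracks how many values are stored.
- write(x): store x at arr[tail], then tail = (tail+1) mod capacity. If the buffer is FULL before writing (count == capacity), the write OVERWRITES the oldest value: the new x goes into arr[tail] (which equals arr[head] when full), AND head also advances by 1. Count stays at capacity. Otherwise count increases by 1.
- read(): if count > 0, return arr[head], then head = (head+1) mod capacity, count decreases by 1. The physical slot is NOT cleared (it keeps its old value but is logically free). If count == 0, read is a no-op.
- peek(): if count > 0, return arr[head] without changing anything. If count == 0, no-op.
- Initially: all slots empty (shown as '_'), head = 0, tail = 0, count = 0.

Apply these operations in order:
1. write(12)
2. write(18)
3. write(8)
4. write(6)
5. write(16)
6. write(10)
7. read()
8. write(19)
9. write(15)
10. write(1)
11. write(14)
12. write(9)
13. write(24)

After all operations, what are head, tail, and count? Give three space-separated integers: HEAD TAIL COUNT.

After op 1 (write(12)): arr=[12 _ _ _ _] head=0 tail=1 count=1
After op 2 (write(18)): arr=[12 18 _ _ _] head=0 tail=2 count=2
After op 3 (write(8)): arr=[12 18 8 _ _] head=0 tail=3 count=3
After op 4 (write(6)): arr=[12 18 8 6 _] head=0 tail=4 count=4
After op 5 (write(16)): arr=[12 18 8 6 16] head=0 tail=0 count=5
After op 6 (write(10)): arr=[10 18 8 6 16] head=1 tail=1 count=5
After op 7 (read()): arr=[10 18 8 6 16] head=2 tail=1 count=4
After op 8 (write(19)): arr=[10 19 8 6 16] head=2 tail=2 count=5
After op 9 (write(15)): arr=[10 19 15 6 16] head=3 tail=3 count=5
After op 10 (write(1)): arr=[10 19 15 1 16] head=4 tail=4 count=5
After op 11 (write(14)): arr=[10 19 15 1 14] head=0 tail=0 count=5
After op 12 (write(9)): arr=[9 19 15 1 14] head=1 tail=1 count=5
After op 13 (write(24)): arr=[9 24 15 1 14] head=2 tail=2 count=5

Answer: 2 2 5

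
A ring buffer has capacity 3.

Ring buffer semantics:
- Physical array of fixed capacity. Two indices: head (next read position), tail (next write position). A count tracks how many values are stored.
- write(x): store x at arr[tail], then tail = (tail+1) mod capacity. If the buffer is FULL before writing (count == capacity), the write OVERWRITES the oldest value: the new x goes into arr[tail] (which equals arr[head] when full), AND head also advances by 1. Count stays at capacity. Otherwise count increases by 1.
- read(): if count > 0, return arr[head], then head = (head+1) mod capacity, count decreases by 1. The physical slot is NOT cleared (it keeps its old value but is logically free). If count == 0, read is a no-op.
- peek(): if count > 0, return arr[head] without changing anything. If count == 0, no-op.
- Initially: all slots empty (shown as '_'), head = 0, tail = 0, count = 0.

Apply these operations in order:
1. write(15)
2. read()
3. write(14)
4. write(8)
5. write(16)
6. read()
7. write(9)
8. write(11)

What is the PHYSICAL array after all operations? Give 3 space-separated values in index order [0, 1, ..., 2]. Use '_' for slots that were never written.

Answer: 16 9 11

Derivation:
After op 1 (write(15)): arr=[15 _ _] head=0 tail=1 count=1
After op 2 (read()): arr=[15 _ _] head=1 tail=1 count=0
After op 3 (write(14)): arr=[15 14 _] head=1 tail=2 count=1
After op 4 (write(8)): arr=[15 14 8] head=1 tail=0 count=2
After op 5 (write(16)): arr=[16 14 8] head=1 tail=1 count=3
After op 6 (read()): arr=[16 14 8] head=2 tail=1 count=2
After op 7 (write(9)): arr=[16 9 8] head=2 tail=2 count=3
After op 8 (write(11)): arr=[16 9 11] head=0 tail=0 count=3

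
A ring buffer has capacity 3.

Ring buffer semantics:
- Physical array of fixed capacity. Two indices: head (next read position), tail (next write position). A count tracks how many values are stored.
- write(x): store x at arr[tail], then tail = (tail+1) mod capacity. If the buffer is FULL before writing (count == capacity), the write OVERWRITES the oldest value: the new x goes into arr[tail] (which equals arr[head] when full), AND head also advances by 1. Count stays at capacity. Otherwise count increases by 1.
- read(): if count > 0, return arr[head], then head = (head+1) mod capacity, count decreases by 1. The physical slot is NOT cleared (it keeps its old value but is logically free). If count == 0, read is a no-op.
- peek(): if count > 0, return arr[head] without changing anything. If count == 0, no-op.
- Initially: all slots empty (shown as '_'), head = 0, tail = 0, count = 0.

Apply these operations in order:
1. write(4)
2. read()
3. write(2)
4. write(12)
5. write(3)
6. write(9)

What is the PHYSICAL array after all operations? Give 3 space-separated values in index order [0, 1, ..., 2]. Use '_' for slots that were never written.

After op 1 (write(4)): arr=[4 _ _] head=0 tail=1 count=1
After op 2 (read()): arr=[4 _ _] head=1 tail=1 count=0
After op 3 (write(2)): arr=[4 2 _] head=1 tail=2 count=1
After op 4 (write(12)): arr=[4 2 12] head=1 tail=0 count=2
After op 5 (write(3)): arr=[3 2 12] head=1 tail=1 count=3
After op 6 (write(9)): arr=[3 9 12] head=2 tail=2 count=3

Answer: 3 9 12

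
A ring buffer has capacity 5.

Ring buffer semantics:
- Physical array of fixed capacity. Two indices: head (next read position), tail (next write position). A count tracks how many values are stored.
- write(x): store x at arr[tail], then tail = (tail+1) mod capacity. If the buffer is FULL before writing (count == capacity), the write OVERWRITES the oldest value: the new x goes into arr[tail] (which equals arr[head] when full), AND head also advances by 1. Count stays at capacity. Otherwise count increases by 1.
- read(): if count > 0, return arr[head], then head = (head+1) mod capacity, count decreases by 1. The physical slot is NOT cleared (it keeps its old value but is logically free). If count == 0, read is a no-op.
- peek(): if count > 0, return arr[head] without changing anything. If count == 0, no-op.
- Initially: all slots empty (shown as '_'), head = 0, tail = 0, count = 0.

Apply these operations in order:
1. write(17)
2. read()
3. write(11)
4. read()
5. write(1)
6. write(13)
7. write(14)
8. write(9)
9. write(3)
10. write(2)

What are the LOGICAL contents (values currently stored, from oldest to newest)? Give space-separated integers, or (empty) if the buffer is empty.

Answer: 13 14 9 3 2

Derivation:
After op 1 (write(17)): arr=[17 _ _ _ _] head=0 tail=1 count=1
After op 2 (read()): arr=[17 _ _ _ _] head=1 tail=1 count=0
After op 3 (write(11)): arr=[17 11 _ _ _] head=1 tail=2 count=1
After op 4 (read()): arr=[17 11 _ _ _] head=2 tail=2 count=0
After op 5 (write(1)): arr=[17 11 1 _ _] head=2 tail=3 count=1
After op 6 (write(13)): arr=[17 11 1 13 _] head=2 tail=4 count=2
After op 7 (write(14)): arr=[17 11 1 13 14] head=2 tail=0 count=3
After op 8 (write(9)): arr=[9 11 1 13 14] head=2 tail=1 count=4
After op 9 (write(3)): arr=[9 3 1 13 14] head=2 tail=2 count=5
After op 10 (write(2)): arr=[9 3 2 13 14] head=3 tail=3 count=5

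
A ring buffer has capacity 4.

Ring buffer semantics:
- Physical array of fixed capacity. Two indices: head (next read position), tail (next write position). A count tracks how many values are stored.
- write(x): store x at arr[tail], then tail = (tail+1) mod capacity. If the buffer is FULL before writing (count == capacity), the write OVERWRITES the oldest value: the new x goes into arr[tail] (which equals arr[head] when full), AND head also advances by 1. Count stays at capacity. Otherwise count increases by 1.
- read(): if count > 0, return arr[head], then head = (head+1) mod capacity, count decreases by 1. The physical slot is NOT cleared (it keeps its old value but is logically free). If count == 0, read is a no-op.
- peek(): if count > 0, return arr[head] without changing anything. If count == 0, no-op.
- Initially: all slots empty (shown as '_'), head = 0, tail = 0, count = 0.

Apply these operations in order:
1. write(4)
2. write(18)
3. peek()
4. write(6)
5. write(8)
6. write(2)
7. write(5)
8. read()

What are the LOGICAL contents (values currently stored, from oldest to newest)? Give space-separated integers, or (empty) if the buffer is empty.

Answer: 8 2 5

Derivation:
After op 1 (write(4)): arr=[4 _ _ _] head=0 tail=1 count=1
After op 2 (write(18)): arr=[4 18 _ _] head=0 tail=2 count=2
After op 3 (peek()): arr=[4 18 _ _] head=0 tail=2 count=2
After op 4 (write(6)): arr=[4 18 6 _] head=0 tail=3 count=3
After op 5 (write(8)): arr=[4 18 6 8] head=0 tail=0 count=4
After op 6 (write(2)): arr=[2 18 6 8] head=1 tail=1 count=4
After op 7 (write(5)): arr=[2 5 6 8] head=2 tail=2 count=4
After op 8 (read()): arr=[2 5 6 8] head=3 tail=2 count=3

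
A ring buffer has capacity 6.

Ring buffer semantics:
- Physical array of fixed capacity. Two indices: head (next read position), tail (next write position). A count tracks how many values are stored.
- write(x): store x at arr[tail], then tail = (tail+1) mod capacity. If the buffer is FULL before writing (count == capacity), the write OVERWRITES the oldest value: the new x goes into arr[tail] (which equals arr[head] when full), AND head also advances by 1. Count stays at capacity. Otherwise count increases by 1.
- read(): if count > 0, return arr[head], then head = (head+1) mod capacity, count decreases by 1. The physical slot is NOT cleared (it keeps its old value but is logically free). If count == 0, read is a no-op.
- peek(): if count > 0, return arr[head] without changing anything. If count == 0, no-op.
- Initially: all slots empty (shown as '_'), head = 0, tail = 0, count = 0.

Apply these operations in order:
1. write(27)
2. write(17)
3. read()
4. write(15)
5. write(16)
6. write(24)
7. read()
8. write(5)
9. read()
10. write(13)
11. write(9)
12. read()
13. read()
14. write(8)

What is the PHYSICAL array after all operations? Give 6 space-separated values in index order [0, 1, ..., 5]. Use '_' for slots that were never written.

After op 1 (write(27)): arr=[27 _ _ _ _ _] head=0 tail=1 count=1
After op 2 (write(17)): arr=[27 17 _ _ _ _] head=0 tail=2 count=2
After op 3 (read()): arr=[27 17 _ _ _ _] head=1 tail=2 count=1
After op 4 (write(15)): arr=[27 17 15 _ _ _] head=1 tail=3 count=2
After op 5 (write(16)): arr=[27 17 15 16 _ _] head=1 tail=4 count=3
After op 6 (write(24)): arr=[27 17 15 16 24 _] head=1 tail=5 count=4
After op 7 (read()): arr=[27 17 15 16 24 _] head=2 tail=5 count=3
After op 8 (write(5)): arr=[27 17 15 16 24 5] head=2 tail=0 count=4
After op 9 (read()): arr=[27 17 15 16 24 5] head=3 tail=0 count=3
After op 10 (write(13)): arr=[13 17 15 16 24 5] head=3 tail=1 count=4
After op 11 (write(9)): arr=[13 9 15 16 24 5] head=3 tail=2 count=5
After op 12 (read()): arr=[13 9 15 16 24 5] head=4 tail=2 count=4
After op 13 (read()): arr=[13 9 15 16 24 5] head=5 tail=2 count=3
After op 14 (write(8)): arr=[13 9 8 16 24 5] head=5 tail=3 count=4

Answer: 13 9 8 16 24 5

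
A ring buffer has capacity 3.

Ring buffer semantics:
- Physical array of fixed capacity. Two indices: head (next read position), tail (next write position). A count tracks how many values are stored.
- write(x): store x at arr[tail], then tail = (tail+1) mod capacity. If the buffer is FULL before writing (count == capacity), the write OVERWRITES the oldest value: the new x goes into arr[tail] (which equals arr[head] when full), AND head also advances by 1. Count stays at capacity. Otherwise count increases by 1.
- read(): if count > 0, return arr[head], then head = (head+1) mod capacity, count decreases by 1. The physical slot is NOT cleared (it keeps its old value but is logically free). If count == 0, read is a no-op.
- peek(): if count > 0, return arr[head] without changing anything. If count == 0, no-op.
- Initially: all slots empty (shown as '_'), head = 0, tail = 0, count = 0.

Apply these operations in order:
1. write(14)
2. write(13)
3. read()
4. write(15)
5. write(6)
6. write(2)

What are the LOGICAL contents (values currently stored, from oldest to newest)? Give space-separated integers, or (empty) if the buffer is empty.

After op 1 (write(14)): arr=[14 _ _] head=0 tail=1 count=1
After op 2 (write(13)): arr=[14 13 _] head=0 tail=2 count=2
After op 3 (read()): arr=[14 13 _] head=1 tail=2 count=1
After op 4 (write(15)): arr=[14 13 15] head=1 tail=0 count=2
After op 5 (write(6)): arr=[6 13 15] head=1 tail=1 count=3
After op 6 (write(2)): arr=[6 2 15] head=2 tail=2 count=3

Answer: 15 6 2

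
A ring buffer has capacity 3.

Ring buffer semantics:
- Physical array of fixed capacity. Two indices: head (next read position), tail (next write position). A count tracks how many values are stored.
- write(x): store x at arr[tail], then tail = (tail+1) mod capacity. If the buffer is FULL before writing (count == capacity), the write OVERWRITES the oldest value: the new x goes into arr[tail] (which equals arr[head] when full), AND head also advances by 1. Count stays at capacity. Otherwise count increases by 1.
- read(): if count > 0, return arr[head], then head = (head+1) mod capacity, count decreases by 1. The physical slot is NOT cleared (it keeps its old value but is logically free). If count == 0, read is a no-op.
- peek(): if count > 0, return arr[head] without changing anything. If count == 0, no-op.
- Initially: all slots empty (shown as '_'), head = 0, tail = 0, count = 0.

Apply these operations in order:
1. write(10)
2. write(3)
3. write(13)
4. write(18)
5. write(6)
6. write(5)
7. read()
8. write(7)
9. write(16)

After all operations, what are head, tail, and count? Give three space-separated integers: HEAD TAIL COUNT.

Answer: 2 2 3

Derivation:
After op 1 (write(10)): arr=[10 _ _] head=0 tail=1 count=1
After op 2 (write(3)): arr=[10 3 _] head=0 tail=2 count=2
After op 3 (write(13)): arr=[10 3 13] head=0 tail=0 count=3
After op 4 (write(18)): arr=[18 3 13] head=1 tail=1 count=3
After op 5 (write(6)): arr=[18 6 13] head=2 tail=2 count=3
After op 6 (write(5)): arr=[18 6 5] head=0 tail=0 count=3
After op 7 (read()): arr=[18 6 5] head=1 tail=0 count=2
After op 8 (write(7)): arr=[7 6 5] head=1 tail=1 count=3
After op 9 (write(16)): arr=[7 16 5] head=2 tail=2 count=3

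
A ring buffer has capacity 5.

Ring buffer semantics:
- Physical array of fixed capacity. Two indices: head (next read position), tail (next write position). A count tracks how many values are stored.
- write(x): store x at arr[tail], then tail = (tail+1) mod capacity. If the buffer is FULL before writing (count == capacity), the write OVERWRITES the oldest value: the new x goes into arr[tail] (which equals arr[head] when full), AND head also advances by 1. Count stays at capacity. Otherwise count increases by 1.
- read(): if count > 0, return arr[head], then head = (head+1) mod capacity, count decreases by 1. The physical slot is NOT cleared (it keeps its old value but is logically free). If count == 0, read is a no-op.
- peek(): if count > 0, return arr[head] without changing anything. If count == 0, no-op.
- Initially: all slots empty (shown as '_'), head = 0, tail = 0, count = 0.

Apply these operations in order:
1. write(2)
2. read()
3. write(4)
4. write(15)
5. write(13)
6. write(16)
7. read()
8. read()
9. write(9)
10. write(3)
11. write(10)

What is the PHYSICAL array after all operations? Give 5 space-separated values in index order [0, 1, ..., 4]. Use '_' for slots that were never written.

Answer: 9 3 10 13 16

Derivation:
After op 1 (write(2)): arr=[2 _ _ _ _] head=0 tail=1 count=1
After op 2 (read()): arr=[2 _ _ _ _] head=1 tail=1 count=0
After op 3 (write(4)): arr=[2 4 _ _ _] head=1 tail=2 count=1
After op 4 (write(15)): arr=[2 4 15 _ _] head=1 tail=3 count=2
After op 5 (write(13)): arr=[2 4 15 13 _] head=1 tail=4 count=3
After op 6 (write(16)): arr=[2 4 15 13 16] head=1 tail=0 count=4
After op 7 (read()): arr=[2 4 15 13 16] head=2 tail=0 count=3
After op 8 (read()): arr=[2 4 15 13 16] head=3 tail=0 count=2
After op 9 (write(9)): arr=[9 4 15 13 16] head=3 tail=1 count=3
After op 10 (write(3)): arr=[9 3 15 13 16] head=3 tail=2 count=4
After op 11 (write(10)): arr=[9 3 10 13 16] head=3 tail=3 count=5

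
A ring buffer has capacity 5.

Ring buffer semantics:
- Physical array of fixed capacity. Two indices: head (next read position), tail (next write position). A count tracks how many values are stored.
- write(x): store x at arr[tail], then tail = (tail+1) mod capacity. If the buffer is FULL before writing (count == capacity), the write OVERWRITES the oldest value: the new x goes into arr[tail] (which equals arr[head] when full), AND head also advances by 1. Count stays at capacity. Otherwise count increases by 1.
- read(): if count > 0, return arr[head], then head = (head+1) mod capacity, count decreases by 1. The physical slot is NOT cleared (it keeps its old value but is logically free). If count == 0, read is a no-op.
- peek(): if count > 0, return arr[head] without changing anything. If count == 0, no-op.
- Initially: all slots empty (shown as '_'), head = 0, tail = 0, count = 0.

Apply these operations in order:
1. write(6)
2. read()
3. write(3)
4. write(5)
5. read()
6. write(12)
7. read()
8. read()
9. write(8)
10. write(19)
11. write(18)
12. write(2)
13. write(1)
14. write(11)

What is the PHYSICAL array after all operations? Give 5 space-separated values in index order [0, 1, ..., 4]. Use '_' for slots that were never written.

Answer: 19 18 2 1 11

Derivation:
After op 1 (write(6)): arr=[6 _ _ _ _] head=0 tail=1 count=1
After op 2 (read()): arr=[6 _ _ _ _] head=1 tail=1 count=0
After op 3 (write(3)): arr=[6 3 _ _ _] head=1 tail=2 count=1
After op 4 (write(5)): arr=[6 3 5 _ _] head=1 tail=3 count=2
After op 5 (read()): arr=[6 3 5 _ _] head=2 tail=3 count=1
After op 6 (write(12)): arr=[6 3 5 12 _] head=2 tail=4 count=2
After op 7 (read()): arr=[6 3 5 12 _] head=3 tail=4 count=1
After op 8 (read()): arr=[6 3 5 12 _] head=4 tail=4 count=0
After op 9 (write(8)): arr=[6 3 5 12 8] head=4 tail=0 count=1
After op 10 (write(19)): arr=[19 3 5 12 8] head=4 tail=1 count=2
After op 11 (write(18)): arr=[19 18 5 12 8] head=4 tail=2 count=3
After op 12 (write(2)): arr=[19 18 2 12 8] head=4 tail=3 count=4
After op 13 (write(1)): arr=[19 18 2 1 8] head=4 tail=4 count=5
After op 14 (write(11)): arr=[19 18 2 1 11] head=0 tail=0 count=5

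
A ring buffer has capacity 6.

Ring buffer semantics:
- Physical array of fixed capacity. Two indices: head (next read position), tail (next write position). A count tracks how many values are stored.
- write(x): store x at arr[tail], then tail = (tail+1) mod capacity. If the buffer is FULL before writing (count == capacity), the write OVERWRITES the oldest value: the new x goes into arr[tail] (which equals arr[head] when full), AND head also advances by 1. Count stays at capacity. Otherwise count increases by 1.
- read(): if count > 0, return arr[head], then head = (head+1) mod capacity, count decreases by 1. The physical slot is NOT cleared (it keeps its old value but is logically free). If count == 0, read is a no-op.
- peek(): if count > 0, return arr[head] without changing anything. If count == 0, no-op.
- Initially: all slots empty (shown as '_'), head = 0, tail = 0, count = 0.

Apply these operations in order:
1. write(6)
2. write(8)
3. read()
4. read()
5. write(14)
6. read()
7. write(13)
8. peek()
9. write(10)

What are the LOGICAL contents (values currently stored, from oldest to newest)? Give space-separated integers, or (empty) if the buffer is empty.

Answer: 13 10

Derivation:
After op 1 (write(6)): arr=[6 _ _ _ _ _] head=0 tail=1 count=1
After op 2 (write(8)): arr=[6 8 _ _ _ _] head=0 tail=2 count=2
After op 3 (read()): arr=[6 8 _ _ _ _] head=1 tail=2 count=1
After op 4 (read()): arr=[6 8 _ _ _ _] head=2 tail=2 count=0
After op 5 (write(14)): arr=[6 8 14 _ _ _] head=2 tail=3 count=1
After op 6 (read()): arr=[6 8 14 _ _ _] head=3 tail=3 count=0
After op 7 (write(13)): arr=[6 8 14 13 _ _] head=3 tail=4 count=1
After op 8 (peek()): arr=[6 8 14 13 _ _] head=3 tail=4 count=1
After op 9 (write(10)): arr=[6 8 14 13 10 _] head=3 tail=5 count=2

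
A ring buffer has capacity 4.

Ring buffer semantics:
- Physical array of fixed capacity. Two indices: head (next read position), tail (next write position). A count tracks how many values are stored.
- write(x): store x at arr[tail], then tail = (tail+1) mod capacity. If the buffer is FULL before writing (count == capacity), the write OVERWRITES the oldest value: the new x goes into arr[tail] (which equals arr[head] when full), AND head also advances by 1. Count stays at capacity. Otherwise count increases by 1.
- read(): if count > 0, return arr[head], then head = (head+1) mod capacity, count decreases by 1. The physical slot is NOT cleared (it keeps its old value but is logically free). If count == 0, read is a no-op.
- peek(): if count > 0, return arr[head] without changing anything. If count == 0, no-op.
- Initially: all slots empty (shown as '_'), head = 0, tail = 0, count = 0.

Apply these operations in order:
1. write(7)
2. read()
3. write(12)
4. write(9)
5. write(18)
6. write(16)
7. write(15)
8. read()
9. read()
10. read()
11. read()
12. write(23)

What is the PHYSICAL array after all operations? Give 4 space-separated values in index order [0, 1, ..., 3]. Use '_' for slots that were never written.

After op 1 (write(7)): arr=[7 _ _ _] head=0 tail=1 count=1
After op 2 (read()): arr=[7 _ _ _] head=1 tail=1 count=0
After op 3 (write(12)): arr=[7 12 _ _] head=1 tail=2 count=1
After op 4 (write(9)): arr=[7 12 9 _] head=1 tail=3 count=2
After op 5 (write(18)): arr=[7 12 9 18] head=1 tail=0 count=3
After op 6 (write(16)): arr=[16 12 9 18] head=1 tail=1 count=4
After op 7 (write(15)): arr=[16 15 9 18] head=2 tail=2 count=4
After op 8 (read()): arr=[16 15 9 18] head=3 tail=2 count=3
After op 9 (read()): arr=[16 15 9 18] head=0 tail=2 count=2
After op 10 (read()): arr=[16 15 9 18] head=1 tail=2 count=1
After op 11 (read()): arr=[16 15 9 18] head=2 tail=2 count=0
After op 12 (write(23)): arr=[16 15 23 18] head=2 tail=3 count=1

Answer: 16 15 23 18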